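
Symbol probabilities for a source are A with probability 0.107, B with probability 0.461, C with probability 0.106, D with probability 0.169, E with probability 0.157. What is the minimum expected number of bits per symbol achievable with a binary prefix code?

2.078 bits/symbol

Repeatedly combine the two least-probable nodes; the expected code length is the sum of the merged weights.
merge 53/500 + 107/1000 → 213/1000
merge 157/1000 + 169/1000 → 163/500
merge 213/1000 + 163/500 → 539/1000
merge 461/1000 + 539/1000 → 1
L = 213/1000 + 163/500 + 539/1000 + 1 = 1039/500 = 2.078 bits/symbol.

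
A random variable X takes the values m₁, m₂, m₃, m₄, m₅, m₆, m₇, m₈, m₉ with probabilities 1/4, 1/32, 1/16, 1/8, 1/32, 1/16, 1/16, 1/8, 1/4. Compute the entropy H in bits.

Each probability is a power of 1/2, so log₂(1/p) is an integer.
H = Σ p·log₂(1/p) = 1/4·2 + 1/32·5 + 1/16·4 + 1/8·3 + 1/32·5 + 1/16·4 + 1/16·4 + 1/8·3 + 1/4·2 = 2.8125 bits.

2.8125 bits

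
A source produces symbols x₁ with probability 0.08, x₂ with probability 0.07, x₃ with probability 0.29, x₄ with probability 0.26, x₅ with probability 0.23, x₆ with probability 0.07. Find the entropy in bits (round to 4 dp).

H = −Σ pᵢ log₂ pᵢ.
−0.08·log₂(0.08) = 0.2915
−0.07·log₂(0.07) = 0.2686
−0.29·log₂(0.29) = 0.5179
−0.26·log₂(0.26) = 0.5053
−0.23·log₂(0.23) = 0.4877
−0.07·log₂(0.07) = 0.2686
Sum ≈ 2.3395 → 2.3395 bits.

2.3395 bits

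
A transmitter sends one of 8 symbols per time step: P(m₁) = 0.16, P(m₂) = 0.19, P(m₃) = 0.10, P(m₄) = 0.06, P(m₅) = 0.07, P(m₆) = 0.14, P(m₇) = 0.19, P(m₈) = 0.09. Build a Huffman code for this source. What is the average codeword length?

2.94 bits/symbol

Repeatedly combine the two least-probable nodes; the expected code length is the sum of the merged weights.
merge 3/50 + 7/100 → 13/100
merge 9/100 + 1/10 → 19/100
merge 13/100 + 7/50 → 27/100
merge 4/25 + 19/100 → 7/20
merge 19/100 + 19/100 → 19/50
merge 27/100 + 7/20 → 31/50
merge 19/50 + 31/50 → 1
L = 13/100 + 19/100 + 27/100 + 7/20 + 19/50 + 31/50 + 1 = 147/50 = 2.94 bits/symbol.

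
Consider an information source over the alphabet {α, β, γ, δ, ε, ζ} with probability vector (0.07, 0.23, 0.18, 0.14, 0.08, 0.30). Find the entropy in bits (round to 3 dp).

H = −Σ pᵢ log₂ pᵢ.
−0.07·log₂(0.07) = 0.2686
−0.23·log₂(0.23) = 0.4877
−0.18·log₂(0.18) = 0.4453
−0.14·log₂(0.14) = 0.3971
−0.08·log₂(0.08) = 0.2915
−0.30·log₂(0.30) = 0.5211
Sum ≈ 2.4112 → 2.411 bits.

2.411 bits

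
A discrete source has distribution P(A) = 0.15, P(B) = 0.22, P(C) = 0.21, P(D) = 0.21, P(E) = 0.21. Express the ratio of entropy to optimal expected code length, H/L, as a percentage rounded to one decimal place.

97.9%

Entropy H = −Σ p log₂ p ≈ 2.3096 bits.
Huffman merges: 3/20+21/100→9/25; 21/100+21/100→21/50; 11/50+9/25→29/50; 21/50+29/50→1. L = 59/25 ≈ 2.3600.
Efficiency = H/L = 2.3096/2.3600 = 97.9%.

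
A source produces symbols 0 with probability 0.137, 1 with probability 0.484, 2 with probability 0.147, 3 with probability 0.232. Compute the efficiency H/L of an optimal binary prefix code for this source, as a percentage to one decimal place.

99.7%

Entropy H = −Σ p log₂ p ≈ 1.7952 bits.
Huffman merges: 137/1000+147/1000→71/250; 29/125+71/250→129/250; 121/250+129/250→1. L = 9/5 ≈ 1.8000.
Efficiency = H/L = 1.7952/1.8000 = 99.7%.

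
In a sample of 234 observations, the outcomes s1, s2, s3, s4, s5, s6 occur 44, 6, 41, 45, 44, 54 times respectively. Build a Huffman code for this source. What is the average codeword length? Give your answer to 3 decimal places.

2.577 bits/symbol

Probabilities are the counts divided by 234.
Repeatedly combine the two least-probable nodes; the expected code length is the sum of the merged weights.
merge 1/39 + 41/234 → 47/234
merge 22/117 + 22/117 → 44/117
merge 5/26 + 47/234 → 46/117
merge 3/13 + 44/117 → 71/117
merge 46/117 + 71/117 → 1
L = 47/234 + 44/117 + 46/117 + 71/117 + 1 = 67/26 ≈ 2.577 bits/symbol.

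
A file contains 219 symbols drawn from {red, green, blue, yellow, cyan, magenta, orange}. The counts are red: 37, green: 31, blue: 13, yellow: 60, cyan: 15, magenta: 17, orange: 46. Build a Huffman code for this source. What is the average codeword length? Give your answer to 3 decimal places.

Probabilities are the counts divided by 219.
Repeatedly combine the two least-probable nodes; the expected code length is the sum of the merged weights.
merge 13/219 + 5/73 → 28/219
merge 17/219 + 28/219 → 15/73
merge 31/219 + 37/219 → 68/219
merge 15/73 + 46/219 → 91/219
merge 20/73 + 68/219 → 128/219
merge 91/219 + 128/219 → 1
L = 28/219 + 15/73 + 68/219 + 91/219 + 128/219 + 1 = 193/73 ≈ 2.644 bits/symbol.

2.644 bits/symbol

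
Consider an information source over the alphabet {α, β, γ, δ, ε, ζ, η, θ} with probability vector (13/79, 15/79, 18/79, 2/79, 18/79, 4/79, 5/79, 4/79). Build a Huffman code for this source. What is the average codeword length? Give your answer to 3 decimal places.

2.734 bits/symbol

Repeatedly combine the two least-probable nodes; the expected code length is the sum of the merged weights.
merge 2/79 + 4/79 → 6/79
merge 4/79 + 5/79 → 9/79
merge 6/79 + 9/79 → 15/79
merge 13/79 + 15/79 → 28/79
merge 15/79 + 18/79 → 33/79
merge 18/79 + 28/79 → 46/79
merge 33/79 + 46/79 → 1
L = 6/79 + 9/79 + 15/79 + 28/79 + 33/79 + 46/79 + 1 = 216/79 ≈ 2.734 bits/symbol.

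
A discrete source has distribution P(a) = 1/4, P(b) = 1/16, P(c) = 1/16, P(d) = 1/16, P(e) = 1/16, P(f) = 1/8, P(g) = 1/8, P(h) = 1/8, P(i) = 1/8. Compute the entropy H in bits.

3 bits

Each probability is a power of 1/2, so log₂(1/p) is an integer.
H = Σ p·log₂(1/p) = 1/4·2 + 1/16·4 + 1/16·4 + 1/16·4 + 1/16·4 + 1/8·3 + 1/8·3 + 1/8·3 + 1/8·3 = 3 bits.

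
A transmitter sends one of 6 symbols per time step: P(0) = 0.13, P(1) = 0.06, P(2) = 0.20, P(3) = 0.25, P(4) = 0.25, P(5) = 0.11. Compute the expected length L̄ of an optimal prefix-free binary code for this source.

Repeatedly combine the two least-probable nodes; the expected code length is the sum of the merged weights.
merge 3/50 + 11/100 → 17/100
merge 13/100 + 17/100 → 3/10
merge 1/5 + 1/4 → 9/20
merge 1/4 + 3/10 → 11/20
merge 9/20 + 11/20 → 1
L = 17/100 + 3/10 + 9/20 + 11/20 + 1 = 247/100 = 2.47 bits/symbol.

2.47 bits/symbol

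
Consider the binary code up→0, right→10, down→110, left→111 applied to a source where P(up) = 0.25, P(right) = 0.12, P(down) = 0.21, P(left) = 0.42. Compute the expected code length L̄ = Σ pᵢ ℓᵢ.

2.38 bits/symbol

L̄ = Σ pᵢ·ℓᵢ = 0.25·1 + 0.12·2 + 0.21·3 + 0.42·3 = 2.38 bits/symbol.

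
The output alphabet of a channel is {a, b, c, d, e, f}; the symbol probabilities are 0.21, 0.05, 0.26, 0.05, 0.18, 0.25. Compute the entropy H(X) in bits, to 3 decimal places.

H = −Σ pᵢ log₂ pᵢ.
−0.21·log₂(0.21) = 0.4728
−0.05·log₂(0.05) = 0.2161
−0.26·log₂(0.26) = 0.5053
−0.05·log₂(0.05) = 0.2161
−0.18·log₂(0.18) = 0.4453
−0.25·log₂(0.25) = 0.5000
Sum ≈ 2.3556 → 2.356 bits.

2.356 bits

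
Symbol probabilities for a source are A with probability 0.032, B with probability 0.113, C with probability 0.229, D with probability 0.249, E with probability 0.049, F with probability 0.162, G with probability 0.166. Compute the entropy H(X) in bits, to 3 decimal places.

2.569 bits

H = −Σ pᵢ log₂ pᵢ.
−0.032·log₂(0.032) = 0.1589
−0.113·log₂(0.113) = 0.3555
−0.229·log₂(0.229) = 0.4870
−0.249·log₂(0.249) = 0.4994
−0.049·log₂(0.049) = 0.2132
−0.162·log₂(0.162) = 0.4254
−0.166·log₂(0.166) = 0.4301
Sum ≈ 2.5695 → 2.569 bits.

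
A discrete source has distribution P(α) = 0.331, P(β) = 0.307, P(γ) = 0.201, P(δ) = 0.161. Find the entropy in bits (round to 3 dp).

1.940 bits

H = −Σ pᵢ log₂ pᵢ.
−0.331·log₂(0.331) = 0.5280
−0.307·log₂(0.307) = 0.5230
−0.201·log₂(0.201) = 0.4653
−0.161·log₂(0.161) = 0.4242
Sum ≈ 1.9405 → 1.940 bits.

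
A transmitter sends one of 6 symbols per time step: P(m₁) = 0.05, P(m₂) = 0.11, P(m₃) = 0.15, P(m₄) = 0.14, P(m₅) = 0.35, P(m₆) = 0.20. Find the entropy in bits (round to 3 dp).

2.369 bits

H = −Σ pᵢ log₂ pᵢ.
−0.05·log₂(0.05) = 0.2161
−0.11·log₂(0.11) = 0.3503
−0.15·log₂(0.15) = 0.4105
−0.14·log₂(0.14) = 0.3971
−0.35·log₂(0.35) = 0.5301
−0.20·log₂(0.20) = 0.4644
Sum ≈ 2.3685 → 2.369 bits.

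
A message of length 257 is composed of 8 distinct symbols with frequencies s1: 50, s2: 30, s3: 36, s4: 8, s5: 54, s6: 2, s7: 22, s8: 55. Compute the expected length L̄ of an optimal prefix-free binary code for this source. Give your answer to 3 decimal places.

Probabilities are the counts divided by 257.
Repeatedly combine the two least-probable nodes; the expected code length is the sum of the merged weights.
merge 2/257 + 8/257 → 10/257
merge 10/257 + 22/257 → 32/257
merge 30/257 + 32/257 → 62/257
merge 36/257 + 50/257 → 86/257
merge 54/257 + 55/257 → 109/257
merge 62/257 + 86/257 → 148/257
merge 109/257 + 148/257 → 1
L = 10/257 + 32/257 + 62/257 + 86/257 + 109/257 + 148/257 + 1 = 704/257 ≈ 2.739 bits/symbol.

2.739 bits/symbol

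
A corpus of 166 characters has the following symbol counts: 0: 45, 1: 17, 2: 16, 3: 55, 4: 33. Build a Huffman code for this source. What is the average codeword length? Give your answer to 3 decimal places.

2.199 bits/symbol

Probabilities are the counts divided by 166.
Repeatedly combine the two least-probable nodes; the expected code length is the sum of the merged weights.
merge 8/83 + 17/166 → 33/166
merge 33/166 + 33/166 → 33/83
merge 45/166 + 55/166 → 50/83
merge 33/83 + 50/83 → 1
L = 33/166 + 33/83 + 50/83 + 1 = 365/166 ≈ 2.199 bits/symbol.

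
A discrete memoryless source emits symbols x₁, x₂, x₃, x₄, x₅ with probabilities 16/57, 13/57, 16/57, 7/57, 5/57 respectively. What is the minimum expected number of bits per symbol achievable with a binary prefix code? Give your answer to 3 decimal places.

2.211 bits/symbol

Repeatedly combine the two least-probable nodes; the expected code length is the sum of the merged weights.
merge 5/57 + 7/57 → 4/19
merge 4/19 + 13/57 → 25/57
merge 16/57 + 16/57 → 32/57
merge 25/57 + 32/57 → 1
L = 4/19 + 25/57 + 32/57 + 1 = 42/19 ≈ 2.211 bits/symbol.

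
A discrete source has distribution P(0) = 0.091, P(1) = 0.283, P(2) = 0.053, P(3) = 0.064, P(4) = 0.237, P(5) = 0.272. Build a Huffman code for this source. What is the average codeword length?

Repeatedly combine the two least-probable nodes; the expected code length is the sum of the merged weights.
merge 53/1000 + 8/125 → 117/1000
merge 91/1000 + 117/1000 → 26/125
merge 26/125 + 237/1000 → 89/200
merge 34/125 + 283/1000 → 111/200
merge 89/200 + 111/200 → 1
L = 117/1000 + 26/125 + 89/200 + 111/200 + 1 = 93/40 = 2.325 bits/symbol.

2.325 bits/symbol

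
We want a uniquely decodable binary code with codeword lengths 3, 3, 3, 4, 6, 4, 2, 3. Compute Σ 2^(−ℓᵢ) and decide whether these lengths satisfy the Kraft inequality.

0.890625; yes

With common denominator 2^6 = 64: Σ 2^(−ℓᵢ) = 8/64 + 8/64 + 8/64 + 4/64 + 1/64 + 4/64 + 16/64 + 8/64 = 57/64 = 0.890625.
Kraft's inequality requires Σ ≤ 1; here Σ = 0.890625 ≤ 1, so such a prefix code exists.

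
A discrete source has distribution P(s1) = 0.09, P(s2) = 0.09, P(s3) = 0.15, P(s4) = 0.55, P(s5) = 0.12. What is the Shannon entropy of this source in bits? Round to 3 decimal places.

1.877 bits

H = −Σ pᵢ log₂ pᵢ.
−0.09·log₂(0.09) = 0.3127
−0.09·log₂(0.09) = 0.3127
−0.15·log₂(0.15) = 0.4105
−0.55·log₂(0.55) = 0.4744
−0.12·log₂(0.12) = 0.3671
Sum ≈ 1.8773 → 1.877 bits.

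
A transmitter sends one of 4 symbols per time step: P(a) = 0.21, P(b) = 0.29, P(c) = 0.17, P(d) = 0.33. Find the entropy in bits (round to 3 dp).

1.953 bits

H = −Σ pᵢ log₂ pᵢ.
−0.21·log₂(0.21) = 0.4728
−0.29·log₂(0.29) = 0.5179
−0.17·log₂(0.17) = 0.4346
−0.33·log₂(0.33) = 0.5278
Sum ≈ 1.9531 → 1.953 bits.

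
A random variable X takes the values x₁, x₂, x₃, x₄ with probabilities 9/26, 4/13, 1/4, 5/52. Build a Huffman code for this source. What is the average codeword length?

Repeatedly combine the two least-probable nodes; the expected code length is the sum of the merged weights.
merge 5/52 + 1/4 → 9/26
merge 4/13 + 9/26 → 17/26
merge 9/26 + 17/26 → 1
L = 9/26 + 17/26 + 1 = 2 bits/symbol.

2 bits/symbol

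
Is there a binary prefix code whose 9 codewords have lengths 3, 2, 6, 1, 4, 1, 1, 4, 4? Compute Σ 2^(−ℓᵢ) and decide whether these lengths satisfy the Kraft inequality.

With common denominator 2^6 = 64: Σ 2^(−ℓᵢ) = 8/64 + 16/64 + 1/64 + 32/64 + 4/64 + 32/64 + 32/64 + 4/64 + 4/64 = 133/64 = 2.078125.
Kraft's inequality requires Σ ≤ 1; here Σ = 2.078125 > 1, so no such prefix code exists.

2.078125; no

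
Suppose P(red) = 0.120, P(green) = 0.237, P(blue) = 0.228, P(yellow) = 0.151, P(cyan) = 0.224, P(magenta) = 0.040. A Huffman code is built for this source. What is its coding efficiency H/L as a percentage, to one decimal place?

Entropy H = −Σ p log₂ p ≈ 2.4267 bits.
Huffman merges: 1/25+3/25→4/25; 151/1000+4/25→311/1000; 28/125+57/250→113/250; 237/1000+311/1000→137/250; 113/250+137/250→1. L = 2471/1000 ≈ 2.4710.
Efficiency = H/L = 2.4267/2.4710 = 98.2%.

98.2%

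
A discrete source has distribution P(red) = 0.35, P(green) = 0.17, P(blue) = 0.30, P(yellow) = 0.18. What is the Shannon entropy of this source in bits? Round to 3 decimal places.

H = −Σ pᵢ log₂ pᵢ.
−0.35·log₂(0.35) = 0.5301
−0.17·log₂(0.17) = 0.4346
−0.30·log₂(0.30) = 0.5211
−0.18·log₂(0.18) = 0.4453
Sum ≈ 1.9311 → 1.931 bits.

1.931 bits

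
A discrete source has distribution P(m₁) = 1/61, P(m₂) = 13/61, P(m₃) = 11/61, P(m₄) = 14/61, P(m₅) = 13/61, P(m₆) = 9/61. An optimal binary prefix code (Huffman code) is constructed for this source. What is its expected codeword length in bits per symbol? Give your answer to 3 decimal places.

Repeatedly combine the two least-probable nodes; the expected code length is the sum of the merged weights.
merge 1/61 + 9/61 → 10/61
merge 10/61 + 11/61 → 21/61
merge 13/61 + 13/61 → 26/61
merge 14/61 + 21/61 → 35/61
merge 26/61 + 35/61 → 1
L = 10/61 + 21/61 + 26/61 + 35/61 + 1 = 153/61 ≈ 2.508 bits/symbol.

2.508 bits/symbol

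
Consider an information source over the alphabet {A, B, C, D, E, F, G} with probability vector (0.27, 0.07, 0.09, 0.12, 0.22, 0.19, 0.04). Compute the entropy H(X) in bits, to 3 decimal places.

2.580 bits

H = −Σ pᵢ log₂ pᵢ.
−0.27·log₂(0.27) = 0.5100
−0.07·log₂(0.07) = 0.2686
−0.09·log₂(0.09) = 0.3127
−0.12·log₂(0.12) = 0.3671
−0.22·log₂(0.22) = 0.4806
−0.19·log₂(0.19) = 0.4552
−0.04·log₂(0.04) = 0.1858
Sum ≈ 2.5799 → 2.580 bits.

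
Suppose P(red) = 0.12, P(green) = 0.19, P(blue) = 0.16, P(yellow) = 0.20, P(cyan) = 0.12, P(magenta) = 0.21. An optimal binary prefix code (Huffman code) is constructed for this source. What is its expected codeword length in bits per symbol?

Repeatedly combine the two least-probable nodes; the expected code length is the sum of the merged weights.
merge 3/25 + 3/25 → 6/25
merge 4/25 + 19/100 → 7/20
merge 1/5 + 21/100 → 41/100
merge 6/25 + 7/20 → 59/100
merge 41/100 + 59/100 → 1
L = 6/25 + 7/20 + 41/100 + 59/100 + 1 = 259/100 = 2.59 bits/symbol.

2.59 bits/symbol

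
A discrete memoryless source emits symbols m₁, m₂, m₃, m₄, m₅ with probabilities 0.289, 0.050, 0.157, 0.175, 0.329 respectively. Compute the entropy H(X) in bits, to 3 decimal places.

H = −Σ pᵢ log₂ pᵢ.
−0.289·log₂(0.289) = 0.5176
−0.050·log₂(0.050) = 0.2161
−0.157·log₂(0.157) = 0.4194
−0.175·log₂(0.175) = 0.4401
−0.329·log₂(0.329) = 0.5277
Sum ≈ 2.1207 → 2.121 bits.

2.121 bits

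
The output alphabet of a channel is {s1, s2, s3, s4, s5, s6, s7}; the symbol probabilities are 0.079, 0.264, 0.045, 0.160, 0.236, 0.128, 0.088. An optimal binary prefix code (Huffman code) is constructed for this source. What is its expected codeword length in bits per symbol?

Repeatedly combine the two least-probable nodes; the expected code length is the sum of the merged weights.
merge 9/200 + 79/1000 → 31/250
merge 11/125 + 31/250 → 53/250
merge 16/125 + 4/25 → 36/125
merge 53/250 + 59/250 → 56/125
merge 33/125 + 36/125 → 69/125
merge 56/125 + 69/125 → 1
L = 31/250 + 53/250 + 36/125 + 56/125 + 69/125 + 1 = 328/125 = 2.624 bits/symbol.

2.624 bits/symbol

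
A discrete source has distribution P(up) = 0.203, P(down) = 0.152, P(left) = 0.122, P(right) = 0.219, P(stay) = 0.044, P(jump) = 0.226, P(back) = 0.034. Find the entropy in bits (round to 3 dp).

2.579 bits

H = −Σ pᵢ log₂ pᵢ.
−0.203·log₂(0.203) = 0.4670
−0.152·log₂(0.152) = 0.4131
−0.122·log₂(0.122) = 0.3703
−0.219·log₂(0.219) = 0.4798
−0.044·log₂(0.044) = 0.1983
−0.226·log₂(0.226) = 0.4849
−0.034·log₂(0.034) = 0.1659
Sum ≈ 2.5793 → 2.579 bits.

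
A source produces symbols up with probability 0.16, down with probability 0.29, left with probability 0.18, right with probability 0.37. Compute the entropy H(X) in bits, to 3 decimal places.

1.917 bits

H = −Σ pᵢ log₂ pᵢ.
−0.16·log₂(0.16) = 0.4230
−0.29·log₂(0.29) = 0.5179
−0.18·log₂(0.18) = 0.4453
−0.37·log₂(0.37) = 0.5307
Sum ≈ 1.9170 → 1.917 bits.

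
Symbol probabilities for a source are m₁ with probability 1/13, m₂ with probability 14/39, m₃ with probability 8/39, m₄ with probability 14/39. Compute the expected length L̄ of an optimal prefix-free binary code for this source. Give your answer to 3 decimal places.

1.923 bits/symbol

Repeatedly combine the two least-probable nodes; the expected code length is the sum of the merged weights.
merge 1/13 + 8/39 → 11/39
merge 11/39 + 14/39 → 25/39
merge 14/39 + 25/39 → 1
L = 11/39 + 25/39 + 1 = 25/13 ≈ 1.923 bits/symbol.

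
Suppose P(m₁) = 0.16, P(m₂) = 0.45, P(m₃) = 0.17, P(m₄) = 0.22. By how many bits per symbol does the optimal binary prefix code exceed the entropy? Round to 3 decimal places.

0.023 bits

Entropy H = −Σ p log₂ p ≈ 1.8566 bits.
Huffman merges: 4/25+17/100→33/100; 11/50+33/100→11/20; 9/20+11/20→1. L = 47/25 ≈ 1.8800.
L − H = 1.8800 − 1.8566 = 0.023 bits.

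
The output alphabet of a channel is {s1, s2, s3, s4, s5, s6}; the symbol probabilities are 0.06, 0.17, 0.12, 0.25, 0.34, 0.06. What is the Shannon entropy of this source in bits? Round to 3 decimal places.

2.318 bits

H = −Σ pᵢ log₂ pᵢ.
−0.06·log₂(0.06) = 0.2435
−0.17·log₂(0.17) = 0.4346
−0.12·log₂(0.12) = 0.3671
−0.25·log₂(0.25) = 0.5000
−0.34·log₂(0.34) = 0.5292
−0.06·log₂(0.06) = 0.2435
Sum ≈ 2.3179 → 2.318 bits.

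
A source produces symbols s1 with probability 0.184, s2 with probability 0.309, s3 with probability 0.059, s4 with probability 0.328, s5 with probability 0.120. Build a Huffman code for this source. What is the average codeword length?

Repeatedly combine the two least-probable nodes; the expected code length is the sum of the merged weights.
merge 59/1000 + 3/25 → 179/1000
merge 179/1000 + 23/125 → 363/1000
merge 309/1000 + 41/125 → 637/1000
merge 363/1000 + 637/1000 → 1
L = 179/1000 + 363/1000 + 637/1000 + 1 = 2179/1000 = 2.179 bits/symbol.

2.179 bits/symbol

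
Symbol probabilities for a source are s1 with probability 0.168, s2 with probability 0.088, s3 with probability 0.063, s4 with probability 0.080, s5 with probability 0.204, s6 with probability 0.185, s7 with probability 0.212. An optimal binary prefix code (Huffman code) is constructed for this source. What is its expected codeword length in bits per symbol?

2.727 bits/symbol

Repeatedly combine the two least-probable nodes; the expected code length is the sum of the merged weights.
merge 63/1000 + 2/25 → 143/1000
merge 11/125 + 143/1000 → 231/1000
merge 21/125 + 37/200 → 353/1000
merge 51/250 + 53/250 → 52/125
merge 231/1000 + 353/1000 → 73/125
merge 52/125 + 73/125 → 1
L = 143/1000 + 231/1000 + 353/1000 + 52/125 + 73/125 + 1 = 2727/1000 = 2.727 bits/symbol.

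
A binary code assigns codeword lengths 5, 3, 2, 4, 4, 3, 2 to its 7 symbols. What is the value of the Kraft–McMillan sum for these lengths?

With common denominator 2^5 = 32: Σ 2^(−ℓᵢ) = 1/32 + 4/32 + 8/32 + 2/32 + 2/32 + 4/32 + 8/32 = 29/32 = 0.90625.

0.90625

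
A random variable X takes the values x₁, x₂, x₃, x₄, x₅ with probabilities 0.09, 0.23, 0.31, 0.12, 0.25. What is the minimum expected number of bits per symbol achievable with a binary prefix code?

Repeatedly combine the two least-probable nodes; the expected code length is the sum of the merged weights.
merge 9/100 + 3/25 → 21/100
merge 21/100 + 23/100 → 11/25
merge 1/4 + 31/100 → 14/25
merge 11/25 + 14/25 → 1
L = 21/100 + 11/25 + 14/25 + 1 = 221/100 = 2.21 bits/symbol.

2.21 bits/symbol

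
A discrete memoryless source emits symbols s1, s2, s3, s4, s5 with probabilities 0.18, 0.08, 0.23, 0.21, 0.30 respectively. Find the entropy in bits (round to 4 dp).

2.2184 bits

H = −Σ pᵢ log₂ pᵢ.
−0.18·log₂(0.18) = 0.4453
−0.08·log₂(0.08) = 0.2915
−0.23·log₂(0.23) = 0.4877
−0.21·log₂(0.21) = 0.4728
−0.30·log₂(0.30) = 0.5211
Sum ≈ 2.2184 → 2.2184 bits.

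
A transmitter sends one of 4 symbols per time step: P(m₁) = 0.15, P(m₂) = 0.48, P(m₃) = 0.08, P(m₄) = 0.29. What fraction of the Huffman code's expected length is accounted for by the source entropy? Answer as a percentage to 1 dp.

98.8%

Entropy H = −Σ p log₂ p ≈ 1.7282 bits.
Huffman merges: 2/25+3/20→23/100; 23/100+29/100→13/25; 12/25+13/25→1. L = 7/4 ≈ 1.7500.
Efficiency = H/L = 1.7282/1.7500 = 98.8%.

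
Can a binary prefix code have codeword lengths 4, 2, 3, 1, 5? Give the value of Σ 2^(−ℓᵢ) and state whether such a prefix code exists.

With common denominator 2^5 = 32: Σ 2^(−ℓᵢ) = 2/32 + 8/32 + 4/32 + 16/32 + 1/32 = 31/32 = 0.96875.
Kraft's inequality requires Σ ≤ 1; here Σ = 0.96875 ≤ 1, so such a prefix code exists.

0.96875; yes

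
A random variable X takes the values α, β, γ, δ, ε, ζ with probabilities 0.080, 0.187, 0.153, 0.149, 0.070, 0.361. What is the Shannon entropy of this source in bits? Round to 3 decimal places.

H = −Σ pᵢ log₂ pᵢ.
−0.080·log₂(0.080) = 0.2915
−0.187·log₂(0.187) = 0.4523
−0.153·log₂(0.153) = 0.4144
−0.149·log₂(0.149) = 0.4092
−0.070·log₂(0.070) = 0.2686
−0.361·log₂(0.361) = 0.5306
Sum ≈ 2.3667 → 2.367 bits.

2.367 bits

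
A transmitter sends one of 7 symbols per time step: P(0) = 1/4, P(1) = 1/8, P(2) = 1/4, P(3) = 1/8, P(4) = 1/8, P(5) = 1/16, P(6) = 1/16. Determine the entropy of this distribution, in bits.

2.625 bits

Each probability is a power of 1/2, so log₂(1/p) is an integer.
H = Σ p·log₂(1/p) = 1/4·2 + 1/8·3 + 1/4·2 + 1/8·3 + 1/8·3 + 1/16·4 + 1/16·4 = 2.625 bits.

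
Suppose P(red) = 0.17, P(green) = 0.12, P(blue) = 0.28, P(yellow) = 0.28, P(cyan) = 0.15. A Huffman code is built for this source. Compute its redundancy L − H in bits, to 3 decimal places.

0.029 bits

Entropy H = −Σ p log₂ p ≈ 2.2406 bits.
Huffman merges: 3/25+3/20→27/100; 17/100+27/100→11/25; 7/25+7/25→14/25; 11/25+14/25→1. L = 227/100 ≈ 2.2700.
L − H = 2.2700 − 2.2406 = 0.029 bits.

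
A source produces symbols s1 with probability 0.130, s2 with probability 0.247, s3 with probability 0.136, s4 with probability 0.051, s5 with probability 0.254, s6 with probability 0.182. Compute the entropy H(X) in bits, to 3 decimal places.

H = −Σ pᵢ log₂ pᵢ.
−0.130·log₂(0.130) = 0.3826
−0.247·log₂(0.247) = 0.4983
−0.136·log₂(0.136) = 0.3915
−0.051·log₂(0.051) = 0.2190
−0.254·log₂(0.254) = 0.5022
−0.182·log₂(0.182) = 0.4474
Sum ≈ 2.4409 → 2.441 bits.

2.441 bits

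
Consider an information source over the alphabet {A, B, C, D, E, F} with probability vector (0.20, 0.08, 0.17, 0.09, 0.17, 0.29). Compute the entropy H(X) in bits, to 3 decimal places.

H = −Σ pᵢ log₂ pᵢ.
−0.20·log₂(0.20) = 0.4644
−0.08·log₂(0.08) = 0.2915
−0.17·log₂(0.17) = 0.4346
−0.09·log₂(0.09) = 0.3127
−0.17·log₂(0.17) = 0.4346
−0.29·log₂(0.29) = 0.5179
Sum ≈ 2.4556 → 2.456 bits.

2.456 bits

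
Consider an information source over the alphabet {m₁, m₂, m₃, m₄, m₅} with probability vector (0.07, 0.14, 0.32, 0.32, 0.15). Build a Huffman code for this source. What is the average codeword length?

2.21 bits/symbol

Repeatedly combine the two least-probable nodes; the expected code length is the sum of the merged weights.
merge 7/100 + 7/50 → 21/100
merge 3/20 + 21/100 → 9/25
merge 8/25 + 8/25 → 16/25
merge 9/25 + 16/25 → 1
L = 21/100 + 9/25 + 16/25 + 1 = 221/100 = 2.21 bits/symbol.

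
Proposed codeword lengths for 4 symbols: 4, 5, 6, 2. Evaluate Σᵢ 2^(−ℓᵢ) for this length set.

With common denominator 2^6 = 64: Σ 2^(−ℓᵢ) = 4/64 + 2/64 + 1/64 + 16/64 = 23/64 = 0.359375.

0.359375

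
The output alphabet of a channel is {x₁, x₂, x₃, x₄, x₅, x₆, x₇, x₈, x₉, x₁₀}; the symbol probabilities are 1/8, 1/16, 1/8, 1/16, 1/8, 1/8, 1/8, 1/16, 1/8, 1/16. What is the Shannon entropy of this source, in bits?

Each probability is a power of 1/2, so log₂(1/p) is an integer.
H = Σ p·log₂(1/p) = 1/8·3 + 1/16·4 + 1/8·3 + 1/16·4 + 1/8·3 + 1/8·3 + 1/8·3 + 1/16·4 + 1/8·3 + 1/16·4 = 3.25 bits.

3.25 bits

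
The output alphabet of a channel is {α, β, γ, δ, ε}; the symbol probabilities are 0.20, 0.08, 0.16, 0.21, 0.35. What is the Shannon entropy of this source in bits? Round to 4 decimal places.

2.1818 bits

H = −Σ pᵢ log₂ pᵢ.
−0.20·log₂(0.20) = 0.4644
−0.08·log₂(0.08) = 0.2915
−0.16·log₂(0.16) = 0.4230
−0.21·log₂(0.21) = 0.4728
−0.35·log₂(0.35) = 0.5301
Sum ≈ 2.1818 → 2.1818 bits.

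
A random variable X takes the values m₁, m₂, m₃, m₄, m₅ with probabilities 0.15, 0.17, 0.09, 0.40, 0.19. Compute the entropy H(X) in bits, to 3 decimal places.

2.142 bits

H = −Σ pᵢ log₂ pᵢ.
−0.15·log₂(0.15) = 0.4105
−0.17·log₂(0.17) = 0.4346
−0.09·log₂(0.09) = 0.3127
−0.40·log₂(0.40) = 0.5288
−0.19·log₂(0.19) = 0.4552
Sum ≈ 2.1418 → 2.142 bits.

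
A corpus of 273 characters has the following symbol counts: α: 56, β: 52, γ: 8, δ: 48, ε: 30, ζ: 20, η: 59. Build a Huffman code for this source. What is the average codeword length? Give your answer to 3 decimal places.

Probabilities are the counts divided by 273.
Repeatedly combine the two least-probable nodes; the expected code length is the sum of the merged weights.
merge 8/273 + 20/273 → 4/39
merge 4/39 + 10/91 → 58/273
merge 16/91 + 4/21 → 100/273
merge 8/39 + 58/273 → 38/91
merge 59/273 + 100/273 → 53/91
merge 38/91 + 53/91 → 1
L = 4/39 + 58/273 + 100/273 + 38/91 + 53/91 + 1 = 244/91 ≈ 2.681 bits/symbol.

2.681 bits/symbol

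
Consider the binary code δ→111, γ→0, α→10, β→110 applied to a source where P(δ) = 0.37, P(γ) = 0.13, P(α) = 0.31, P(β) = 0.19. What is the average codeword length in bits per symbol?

2.43 bits/symbol

L̄ = Σ pᵢ·ℓᵢ = 0.37·3 + 0.13·1 + 0.31·2 + 0.19·3 = 2.43 bits/symbol.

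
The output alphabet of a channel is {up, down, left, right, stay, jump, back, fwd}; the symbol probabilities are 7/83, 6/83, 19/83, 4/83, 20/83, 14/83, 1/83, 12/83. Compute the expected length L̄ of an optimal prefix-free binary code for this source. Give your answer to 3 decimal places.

Repeatedly combine the two least-probable nodes; the expected code length is the sum of the merged weights.
merge 1/83 + 4/83 → 5/83
merge 5/83 + 6/83 → 11/83
merge 7/83 + 11/83 → 18/83
merge 12/83 + 14/83 → 26/83
merge 18/83 + 19/83 → 37/83
merge 20/83 + 26/83 → 46/83
merge 37/83 + 46/83 → 1
L = 5/83 + 11/83 + 18/83 + 26/83 + 37/83 + 46/83 + 1 = 226/83 ≈ 2.723 bits/symbol.

2.723 bits/symbol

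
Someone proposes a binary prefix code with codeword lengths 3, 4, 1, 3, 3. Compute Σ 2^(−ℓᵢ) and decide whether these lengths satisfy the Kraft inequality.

With common denominator 2^4 = 16: Σ 2^(−ℓᵢ) = 2/16 + 1/16 + 8/16 + 2/16 + 2/16 = 15/16 = 0.9375.
Kraft's inequality requires Σ ≤ 1; here Σ = 0.9375 ≤ 1, so such a prefix code exists.

0.9375; yes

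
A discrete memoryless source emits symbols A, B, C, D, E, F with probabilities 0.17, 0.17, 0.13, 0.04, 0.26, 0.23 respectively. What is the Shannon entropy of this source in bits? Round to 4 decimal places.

H = −Σ pᵢ log₂ pᵢ.
−0.17·log₂(0.17) = 0.4346
−0.17·log₂(0.17) = 0.4346
−0.13·log₂(0.13) = 0.3826
−0.04·log₂(0.04) = 0.1858
−0.26·log₂(0.26) = 0.5053
−0.23·log₂(0.23) = 0.4877
Sum ≈ 2.4305 → 2.4305 bits.

2.4305 bits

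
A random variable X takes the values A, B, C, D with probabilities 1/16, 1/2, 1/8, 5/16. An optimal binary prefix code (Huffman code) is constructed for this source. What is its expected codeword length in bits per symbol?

Repeatedly combine the two least-probable nodes; the expected code length is the sum of the merged weights.
merge 1/16 + 1/8 → 3/16
merge 3/16 + 5/16 → 1/2
merge 1/2 + 1/2 → 1
L = 3/16 + 1/2 + 1 = 27/16 = 1.6875 bits/symbol.

1.6875 bits/symbol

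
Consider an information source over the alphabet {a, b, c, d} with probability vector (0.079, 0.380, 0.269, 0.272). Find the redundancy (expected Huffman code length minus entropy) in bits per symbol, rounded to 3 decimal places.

0.128 bits

Entropy H = −Σ p log₂ p ≈ 1.8402 bits.
Huffman merges: 79/1000+269/1000→87/250; 34/125+87/250→31/50; 19/50+31/50→1. L = 246/125 ≈ 1.9680.
L − H = 1.9680 − 1.8402 = 0.128 bits.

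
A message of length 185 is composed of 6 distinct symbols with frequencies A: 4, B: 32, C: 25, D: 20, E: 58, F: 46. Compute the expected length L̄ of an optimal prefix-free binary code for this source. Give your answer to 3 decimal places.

Probabilities are the counts divided by 185.
Repeatedly combine the two least-probable nodes; the expected code length is the sum of the merged weights.
merge 4/185 + 4/37 → 24/185
merge 24/185 + 5/37 → 49/185
merge 32/185 + 46/185 → 78/185
merge 49/185 + 58/185 → 107/185
merge 78/185 + 107/185 → 1
L = 24/185 + 49/185 + 78/185 + 107/185 + 1 = 443/185 ≈ 2.395 bits/symbol.

2.395 bits/symbol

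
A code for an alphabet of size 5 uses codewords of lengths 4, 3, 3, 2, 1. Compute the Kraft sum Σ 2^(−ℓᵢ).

With common denominator 2^4 = 16: Σ 2^(−ℓᵢ) = 1/16 + 2/16 + 2/16 + 4/16 + 8/16 = 17/16 = 1.0625.

1.0625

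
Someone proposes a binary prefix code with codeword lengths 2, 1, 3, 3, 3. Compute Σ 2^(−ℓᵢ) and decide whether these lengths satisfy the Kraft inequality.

1.125; no

With common denominator 2^3 = 8: Σ 2^(−ℓᵢ) = 2/8 + 4/8 + 1/8 + 1/8 + 1/8 = 9/8 = 1.125.
Kraft's inequality requires Σ ≤ 1; here Σ = 1.125 > 1, so no such prefix code exists.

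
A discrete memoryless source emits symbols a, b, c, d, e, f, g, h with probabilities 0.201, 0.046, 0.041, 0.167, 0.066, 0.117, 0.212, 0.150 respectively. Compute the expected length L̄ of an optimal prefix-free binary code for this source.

2.827 bits/symbol

Repeatedly combine the two least-probable nodes; the expected code length is the sum of the merged weights.
merge 41/1000 + 23/500 → 87/1000
merge 33/500 + 87/1000 → 153/1000
merge 117/1000 + 3/20 → 267/1000
merge 153/1000 + 167/1000 → 8/25
merge 201/1000 + 53/250 → 413/1000
merge 267/1000 + 8/25 → 587/1000
merge 413/1000 + 587/1000 → 1
L = 87/1000 + 153/1000 + 267/1000 + 8/25 + 413/1000 + 587/1000 + 1 = 2827/1000 = 2.827 bits/symbol.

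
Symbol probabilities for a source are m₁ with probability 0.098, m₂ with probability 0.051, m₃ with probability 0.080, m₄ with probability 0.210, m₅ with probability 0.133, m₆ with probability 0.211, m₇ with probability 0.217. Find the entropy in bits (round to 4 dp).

2.6507 bits

H = −Σ pᵢ log₂ pᵢ.
−0.098·log₂(0.098) = 0.3284
−0.051·log₂(0.051) = 0.2190
−0.080·log₂(0.080) = 0.2915
−0.210·log₂(0.210) = 0.4728
−0.133·log₂(0.133) = 0.3871
−0.211·log₂(0.211) = 0.4736
−0.217·log₂(0.217) = 0.4783
Sum ≈ 2.6507 → 2.6507 bits.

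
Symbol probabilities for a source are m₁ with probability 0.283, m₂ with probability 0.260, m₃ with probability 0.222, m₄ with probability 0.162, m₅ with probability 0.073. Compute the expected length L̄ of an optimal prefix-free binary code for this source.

2.235 bits/symbol

Repeatedly combine the two least-probable nodes; the expected code length is the sum of the merged weights.
merge 73/1000 + 81/500 → 47/200
merge 111/500 + 47/200 → 457/1000
merge 13/50 + 283/1000 → 543/1000
merge 457/1000 + 543/1000 → 1
L = 47/200 + 457/1000 + 543/1000 + 1 = 447/200 = 2.235 bits/symbol.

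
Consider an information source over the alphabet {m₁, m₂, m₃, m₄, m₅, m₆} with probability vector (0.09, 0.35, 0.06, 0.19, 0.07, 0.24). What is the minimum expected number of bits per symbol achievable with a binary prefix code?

Repeatedly combine the two least-probable nodes; the expected code length is the sum of the merged weights.
merge 3/50 + 7/100 → 13/100
merge 9/100 + 13/100 → 11/50
merge 19/100 + 11/50 → 41/100
merge 6/25 + 7/20 → 59/100
merge 41/100 + 59/100 → 1
L = 13/100 + 11/50 + 41/100 + 59/100 + 1 = 47/20 = 2.35 bits/symbol.

2.35 bits/symbol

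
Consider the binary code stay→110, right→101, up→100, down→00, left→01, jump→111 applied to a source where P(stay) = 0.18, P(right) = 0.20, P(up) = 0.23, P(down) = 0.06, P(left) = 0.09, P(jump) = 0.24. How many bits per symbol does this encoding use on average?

L̄ = Σ pᵢ·ℓᵢ = 0.18·3 + 0.20·3 + 0.23·3 + 0.06·2 + 0.09·2 + 0.24·3 = 2.85 bits/symbol.

2.85 bits/symbol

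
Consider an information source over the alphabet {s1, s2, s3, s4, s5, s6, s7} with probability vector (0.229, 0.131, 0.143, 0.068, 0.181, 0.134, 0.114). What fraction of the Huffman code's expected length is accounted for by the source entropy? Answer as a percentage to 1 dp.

98.5%

Entropy H = −Σ p log₂ p ≈ 2.7281 bits.
Huffman merges: 17/250+57/500→91/500; 131/1000+67/500→53/200; 143/1000+181/1000→81/250; 91/500+229/1000→411/1000; 53/200+81/250→589/1000; 411/1000+589/1000→1. L = 2771/1000 ≈ 2.7710.
Efficiency = H/L = 2.7281/2.7710 = 98.5%.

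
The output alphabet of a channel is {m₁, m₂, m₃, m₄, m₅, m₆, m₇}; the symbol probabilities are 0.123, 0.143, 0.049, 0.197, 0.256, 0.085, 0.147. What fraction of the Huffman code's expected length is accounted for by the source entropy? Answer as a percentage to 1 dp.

99.2%

Entropy H = −Σ p log₂ p ≈ 2.6602 bits.
Huffman merges: 49/1000+17/200→67/500; 123/1000+67/500→257/1000; 143/1000+147/1000→29/100; 197/1000+32/125→453/1000; 257/1000+29/100→547/1000; 453/1000+547/1000→1. L = 2681/1000 ≈ 2.6810.
Efficiency = H/L = 2.6602/2.6810 = 99.2%.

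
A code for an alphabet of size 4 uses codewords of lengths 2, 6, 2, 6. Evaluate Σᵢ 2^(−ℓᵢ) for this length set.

0.53125

With common denominator 2^6 = 64: Σ 2^(−ℓᵢ) = 16/64 + 1/64 + 16/64 + 1/64 = 34/64 = 0.53125.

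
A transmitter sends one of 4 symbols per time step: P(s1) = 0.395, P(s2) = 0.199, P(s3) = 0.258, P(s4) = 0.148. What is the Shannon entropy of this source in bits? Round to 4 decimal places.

1.9050 bits

H = −Σ pᵢ log₂ pᵢ.
−0.395·log₂(0.395) = 0.5293
−0.199·log₂(0.199) = 0.4635
−0.258·log₂(0.258) = 0.5043
−0.148·log₂(0.148) = 0.4079
Sum ≈ 1.9050 → 1.9050 bits.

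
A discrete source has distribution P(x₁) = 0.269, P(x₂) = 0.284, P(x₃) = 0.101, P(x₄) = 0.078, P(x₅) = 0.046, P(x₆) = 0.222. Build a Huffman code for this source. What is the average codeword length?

Repeatedly combine the two least-probable nodes; the expected code length is the sum of the merged weights.
merge 23/500 + 39/500 → 31/250
merge 101/1000 + 31/250 → 9/40
merge 111/500 + 9/40 → 447/1000
merge 269/1000 + 71/250 → 553/1000
merge 447/1000 + 553/1000 → 1
L = 31/250 + 9/40 + 447/1000 + 553/1000 + 1 = 2349/1000 = 2.349 bits/symbol.

2.349 bits/symbol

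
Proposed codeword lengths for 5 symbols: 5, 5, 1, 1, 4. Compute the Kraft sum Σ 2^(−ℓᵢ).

With common denominator 2^5 = 32: Σ 2^(−ℓᵢ) = 1/32 + 1/32 + 16/32 + 16/32 + 2/32 = 36/32 = 1.125.

1.125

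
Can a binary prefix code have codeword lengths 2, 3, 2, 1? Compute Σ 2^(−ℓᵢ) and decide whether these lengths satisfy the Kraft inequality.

1.125; no

With common denominator 2^3 = 8: Σ 2^(−ℓᵢ) = 2/8 + 1/8 + 2/8 + 4/8 = 9/8 = 1.125.
Kraft's inequality requires Σ ≤ 1; here Σ = 1.125 > 1, so no such prefix code exists.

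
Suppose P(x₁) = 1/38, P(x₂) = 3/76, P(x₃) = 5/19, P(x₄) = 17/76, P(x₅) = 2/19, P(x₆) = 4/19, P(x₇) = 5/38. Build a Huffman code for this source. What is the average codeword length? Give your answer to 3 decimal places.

2.539 bits/symbol

Repeatedly combine the two least-probable nodes; the expected code length is the sum of the merged weights.
merge 1/38 + 3/76 → 5/76
merge 5/76 + 2/19 → 13/76
merge 5/38 + 13/76 → 23/76
merge 4/19 + 17/76 → 33/76
merge 5/19 + 23/76 → 43/76
merge 33/76 + 43/76 → 1
L = 5/76 + 13/76 + 23/76 + 33/76 + 43/76 + 1 = 193/76 ≈ 2.539 bits/symbol.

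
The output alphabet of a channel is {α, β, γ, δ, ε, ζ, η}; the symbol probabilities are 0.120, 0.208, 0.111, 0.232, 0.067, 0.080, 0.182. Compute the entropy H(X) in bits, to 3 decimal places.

2.679 bits

H = −Σ pᵢ log₂ pᵢ.
−0.120·log₂(0.120) = 0.3671
−0.208·log₂(0.208) = 0.4712
−0.111·log₂(0.111) = 0.3520
−0.232·log₂(0.232) = 0.4890
−0.067·log₂(0.067) = 0.2613
−0.080·log₂(0.080) = 0.2915
−0.182·log₂(0.182) = 0.4474
Sum ≈ 2.6794 → 2.679 bits.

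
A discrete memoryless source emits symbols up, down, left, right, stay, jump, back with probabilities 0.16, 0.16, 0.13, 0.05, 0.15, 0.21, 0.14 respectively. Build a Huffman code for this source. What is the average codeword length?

Repeatedly combine the two least-probable nodes; the expected code length is the sum of the merged weights.
merge 1/20 + 13/100 → 9/50
merge 7/50 + 3/20 → 29/100
merge 4/25 + 4/25 → 8/25
merge 9/50 + 21/100 → 39/100
merge 29/100 + 8/25 → 61/100
merge 39/100 + 61/100 → 1
L = 9/50 + 29/100 + 8/25 + 39/100 + 61/100 + 1 = 279/100 = 2.79 bits/symbol.

2.79 bits/symbol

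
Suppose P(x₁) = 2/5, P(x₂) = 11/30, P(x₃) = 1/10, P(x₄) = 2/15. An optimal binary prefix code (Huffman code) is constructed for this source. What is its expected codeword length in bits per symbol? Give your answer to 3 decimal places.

1.833 bits/symbol

Repeatedly combine the two least-probable nodes; the expected code length is the sum of the merged weights.
merge 1/10 + 2/15 → 7/30
merge 7/30 + 11/30 → 3/5
merge 2/5 + 3/5 → 1
L = 7/30 + 3/5 + 1 = 11/6 ≈ 1.833 bits/symbol.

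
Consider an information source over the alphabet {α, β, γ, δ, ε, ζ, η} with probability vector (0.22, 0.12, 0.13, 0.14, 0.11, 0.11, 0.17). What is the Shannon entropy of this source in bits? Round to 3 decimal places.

2.763 bits

H = −Σ pᵢ log₂ pᵢ.
−0.22·log₂(0.22) = 0.4806
−0.12·log₂(0.12) = 0.3671
−0.13·log₂(0.13) = 0.3826
−0.14·log₂(0.14) = 0.3971
−0.11·log₂(0.11) = 0.3503
−0.11·log₂(0.11) = 0.3503
−0.17·log₂(0.17) = 0.4346
Sum ≈ 2.7626 → 2.763 bits.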